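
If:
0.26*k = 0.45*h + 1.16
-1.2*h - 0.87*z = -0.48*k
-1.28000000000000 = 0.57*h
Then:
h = -2.25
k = 0.57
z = 3.41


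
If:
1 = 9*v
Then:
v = 1/9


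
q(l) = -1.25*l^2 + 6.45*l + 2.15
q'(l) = 6.45 - 2.5*l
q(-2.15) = -17.50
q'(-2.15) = 11.82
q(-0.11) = 1.43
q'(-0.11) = 6.72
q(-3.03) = -28.87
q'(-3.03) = 14.02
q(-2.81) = -25.84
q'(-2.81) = 13.48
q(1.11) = 7.77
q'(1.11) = 3.68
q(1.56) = 9.17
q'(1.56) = 2.55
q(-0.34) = -0.19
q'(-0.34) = 7.30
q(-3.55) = -36.50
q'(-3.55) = 15.32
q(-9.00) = -157.15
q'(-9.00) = 28.95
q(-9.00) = -157.15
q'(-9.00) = 28.95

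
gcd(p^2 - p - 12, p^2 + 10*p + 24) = 1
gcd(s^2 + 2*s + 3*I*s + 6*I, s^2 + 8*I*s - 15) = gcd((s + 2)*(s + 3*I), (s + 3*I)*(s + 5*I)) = s + 3*I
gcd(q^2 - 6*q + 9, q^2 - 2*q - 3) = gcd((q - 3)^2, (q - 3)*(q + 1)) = q - 3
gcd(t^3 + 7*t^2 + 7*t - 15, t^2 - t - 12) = t + 3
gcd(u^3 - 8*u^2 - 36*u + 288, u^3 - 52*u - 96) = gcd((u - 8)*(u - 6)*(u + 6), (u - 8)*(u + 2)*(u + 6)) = u^2 - 2*u - 48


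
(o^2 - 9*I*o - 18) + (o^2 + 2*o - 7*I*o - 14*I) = 2*o^2 + 2*o - 16*I*o - 18 - 14*I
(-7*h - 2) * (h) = -7*h^2 - 2*h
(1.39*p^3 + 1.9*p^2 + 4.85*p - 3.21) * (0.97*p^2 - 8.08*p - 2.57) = 1.3483*p^5 - 9.3882*p^4 - 14.2198*p^3 - 47.1847*p^2 + 13.4723*p + 8.2497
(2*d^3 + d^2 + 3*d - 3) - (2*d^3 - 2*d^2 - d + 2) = 3*d^2 + 4*d - 5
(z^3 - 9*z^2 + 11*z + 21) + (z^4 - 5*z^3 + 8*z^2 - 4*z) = z^4 - 4*z^3 - z^2 + 7*z + 21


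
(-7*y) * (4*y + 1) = -28*y^2 - 7*y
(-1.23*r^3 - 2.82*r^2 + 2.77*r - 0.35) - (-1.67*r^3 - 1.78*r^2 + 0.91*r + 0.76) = 0.44*r^3 - 1.04*r^2 + 1.86*r - 1.11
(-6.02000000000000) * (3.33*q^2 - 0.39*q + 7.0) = -20.0466*q^2 + 2.3478*q - 42.14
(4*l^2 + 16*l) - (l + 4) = 4*l^2 + 15*l - 4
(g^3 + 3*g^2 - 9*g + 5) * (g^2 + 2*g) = g^5 + 5*g^4 - 3*g^3 - 13*g^2 + 10*g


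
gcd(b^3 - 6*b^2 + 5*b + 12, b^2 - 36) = 1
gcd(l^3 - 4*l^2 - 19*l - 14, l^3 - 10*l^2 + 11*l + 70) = l^2 - 5*l - 14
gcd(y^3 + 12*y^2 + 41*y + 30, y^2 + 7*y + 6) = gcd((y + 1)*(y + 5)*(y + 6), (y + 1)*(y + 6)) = y^2 + 7*y + 6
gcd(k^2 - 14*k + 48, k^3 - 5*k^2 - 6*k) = k - 6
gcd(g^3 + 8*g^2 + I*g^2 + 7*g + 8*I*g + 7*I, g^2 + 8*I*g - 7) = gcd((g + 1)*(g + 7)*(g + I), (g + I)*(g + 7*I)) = g + I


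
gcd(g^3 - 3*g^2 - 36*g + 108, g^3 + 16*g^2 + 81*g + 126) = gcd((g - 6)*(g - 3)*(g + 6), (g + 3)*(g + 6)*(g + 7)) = g + 6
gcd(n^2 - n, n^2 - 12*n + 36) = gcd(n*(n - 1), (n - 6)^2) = 1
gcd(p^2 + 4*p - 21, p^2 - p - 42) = 1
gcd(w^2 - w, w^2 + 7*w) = w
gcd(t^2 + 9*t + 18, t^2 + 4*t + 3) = t + 3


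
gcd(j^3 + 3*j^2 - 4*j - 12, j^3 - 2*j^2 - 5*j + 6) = j + 2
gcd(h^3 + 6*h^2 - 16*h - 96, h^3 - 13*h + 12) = h + 4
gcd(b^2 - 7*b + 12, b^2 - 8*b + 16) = b - 4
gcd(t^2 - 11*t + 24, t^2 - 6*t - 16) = t - 8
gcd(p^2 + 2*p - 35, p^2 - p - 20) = p - 5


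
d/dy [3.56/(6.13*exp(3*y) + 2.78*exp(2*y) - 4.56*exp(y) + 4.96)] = (-65.4684*exp(2*y) - 19.7936*exp(y) + 16.2336)*exp(y)/(6.13*exp(3*y) + 2.78*exp(2*y) - 4.56*exp(y) + 4.96)^2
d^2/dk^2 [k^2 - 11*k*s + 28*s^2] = 2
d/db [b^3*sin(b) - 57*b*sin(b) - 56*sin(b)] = b^3*cos(b) + 3*b^2*sin(b) - 57*b*cos(b) - 57*sin(b) - 56*cos(b)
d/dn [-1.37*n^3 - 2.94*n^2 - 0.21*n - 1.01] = -4.11*n^2 - 5.88*n - 0.21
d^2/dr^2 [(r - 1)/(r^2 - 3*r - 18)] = 2*((4 - 3*r)*(-r^2 + 3*r + 18) - (r - 1)*(2*r - 3)^2)/(-r^2 + 3*r + 18)^3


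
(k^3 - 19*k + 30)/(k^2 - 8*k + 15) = (k^2 + 3*k - 10)/(k - 5)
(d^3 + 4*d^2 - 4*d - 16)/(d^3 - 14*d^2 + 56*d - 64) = (d^2 + 6*d + 8)/(d^2 - 12*d + 32)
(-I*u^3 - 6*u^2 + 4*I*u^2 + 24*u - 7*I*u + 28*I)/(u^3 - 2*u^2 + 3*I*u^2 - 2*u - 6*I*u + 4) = (-I*u^2 + u*(-7 + 4*I) + 28)/(u^2 + 2*u*(-1 + I) - 4*I)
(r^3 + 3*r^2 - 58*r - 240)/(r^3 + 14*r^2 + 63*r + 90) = (r - 8)/(r + 3)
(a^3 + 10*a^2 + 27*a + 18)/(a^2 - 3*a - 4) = (a^2 + 9*a + 18)/(a - 4)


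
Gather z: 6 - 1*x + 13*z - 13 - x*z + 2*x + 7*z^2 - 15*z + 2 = x + 7*z^2 + z*(-x - 2) - 5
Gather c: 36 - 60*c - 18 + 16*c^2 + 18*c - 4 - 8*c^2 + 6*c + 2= 8*c^2 - 36*c + 16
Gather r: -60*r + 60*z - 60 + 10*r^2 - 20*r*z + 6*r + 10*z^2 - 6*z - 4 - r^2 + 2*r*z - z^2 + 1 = 9*r^2 + r*(-18*z - 54) + 9*z^2 + 54*z - 63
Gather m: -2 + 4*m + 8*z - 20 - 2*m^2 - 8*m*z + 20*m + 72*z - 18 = -2*m^2 + m*(24 - 8*z) + 80*z - 40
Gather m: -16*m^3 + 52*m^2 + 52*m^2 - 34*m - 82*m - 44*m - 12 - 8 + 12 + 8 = -16*m^3 + 104*m^2 - 160*m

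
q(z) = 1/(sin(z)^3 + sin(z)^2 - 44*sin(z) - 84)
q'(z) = (-3*sin(z)^2*cos(z) - 2*sin(z)*cos(z) + 44*cos(z))/(sin(z)^3 + sin(z)^2 - 44*sin(z) - 84)^2 = (-3*sin(z)^2 - 2*sin(z) + 44)*cos(z)/(sin(z)^3 + sin(z)^2 - 44*sin(z) - 84)^2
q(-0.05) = -0.01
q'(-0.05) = 0.01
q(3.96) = -0.02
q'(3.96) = -0.01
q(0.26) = -0.01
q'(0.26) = 0.00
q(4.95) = -0.02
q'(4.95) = 0.01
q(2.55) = -0.01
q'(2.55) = -0.00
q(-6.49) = -0.01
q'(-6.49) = 0.01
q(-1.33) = -0.02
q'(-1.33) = 0.01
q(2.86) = -0.01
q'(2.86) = -0.00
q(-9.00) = -0.02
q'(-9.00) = -0.00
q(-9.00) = -0.02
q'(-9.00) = -0.00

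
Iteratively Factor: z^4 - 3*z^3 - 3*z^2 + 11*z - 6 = (z - 3)*(z^3 - 3*z + 2) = (z - 3)*(z + 2)*(z^2 - 2*z + 1) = (z - 3)*(z - 1)*(z + 2)*(z - 1)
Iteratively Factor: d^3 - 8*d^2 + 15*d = (d)*(d^2 - 8*d + 15) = d*(d - 5)*(d - 3)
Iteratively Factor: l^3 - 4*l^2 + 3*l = (l - 1)*(l^2 - 3*l) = (l - 3)*(l - 1)*(l)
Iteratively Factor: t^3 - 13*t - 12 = (t + 3)*(t^2 - 3*t - 4) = (t + 1)*(t + 3)*(t - 4)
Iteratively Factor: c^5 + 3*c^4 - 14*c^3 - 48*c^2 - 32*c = (c - 4)*(c^4 + 7*c^3 + 14*c^2 + 8*c) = (c - 4)*(c + 4)*(c^3 + 3*c^2 + 2*c) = (c - 4)*(c + 1)*(c + 4)*(c^2 + 2*c) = (c - 4)*(c + 1)*(c + 2)*(c + 4)*(c)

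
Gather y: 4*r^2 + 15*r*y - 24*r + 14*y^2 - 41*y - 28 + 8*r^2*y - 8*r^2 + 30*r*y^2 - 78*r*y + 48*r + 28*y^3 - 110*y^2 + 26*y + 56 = -4*r^2 + 24*r + 28*y^3 + y^2*(30*r - 96) + y*(8*r^2 - 63*r - 15) + 28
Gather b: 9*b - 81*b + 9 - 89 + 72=-72*b - 8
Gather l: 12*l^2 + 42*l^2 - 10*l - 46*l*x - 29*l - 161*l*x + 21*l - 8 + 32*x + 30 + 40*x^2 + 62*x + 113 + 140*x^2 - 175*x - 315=54*l^2 + l*(-207*x - 18) + 180*x^2 - 81*x - 180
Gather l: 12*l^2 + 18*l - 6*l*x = 12*l^2 + l*(18 - 6*x)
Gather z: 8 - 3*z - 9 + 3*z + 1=0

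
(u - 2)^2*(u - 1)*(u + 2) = u^4 - 3*u^3 - 2*u^2 + 12*u - 8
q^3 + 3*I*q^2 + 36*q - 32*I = (q - 4*I)*(q - I)*(q + 8*I)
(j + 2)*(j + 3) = j^2 + 5*j + 6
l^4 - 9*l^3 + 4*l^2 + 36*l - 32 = (l - 8)*(l - 2)*(l - 1)*(l + 2)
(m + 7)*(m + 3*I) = m^2 + 7*m + 3*I*m + 21*I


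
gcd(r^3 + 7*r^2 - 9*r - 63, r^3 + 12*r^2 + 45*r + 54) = r + 3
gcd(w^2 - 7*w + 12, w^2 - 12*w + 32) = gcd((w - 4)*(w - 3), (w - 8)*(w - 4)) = w - 4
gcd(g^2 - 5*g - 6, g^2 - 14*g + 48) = g - 6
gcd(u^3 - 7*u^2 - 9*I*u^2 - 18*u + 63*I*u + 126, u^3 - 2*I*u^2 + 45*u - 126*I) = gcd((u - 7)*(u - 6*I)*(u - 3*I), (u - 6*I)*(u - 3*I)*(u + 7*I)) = u^2 - 9*I*u - 18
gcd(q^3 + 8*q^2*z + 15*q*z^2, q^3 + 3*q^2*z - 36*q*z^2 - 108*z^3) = q + 3*z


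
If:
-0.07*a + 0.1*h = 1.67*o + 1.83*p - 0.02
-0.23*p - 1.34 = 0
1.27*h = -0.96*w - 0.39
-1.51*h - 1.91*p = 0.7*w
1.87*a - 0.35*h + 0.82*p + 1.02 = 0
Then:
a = 5.67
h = 19.54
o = 7.33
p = -5.83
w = -26.26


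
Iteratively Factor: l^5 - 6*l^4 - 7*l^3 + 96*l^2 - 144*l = (l)*(l^4 - 6*l^3 - 7*l^2 + 96*l - 144) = l*(l - 4)*(l^3 - 2*l^2 - 15*l + 36) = l*(l - 4)*(l - 3)*(l^2 + l - 12) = l*(l - 4)*(l - 3)^2*(l + 4)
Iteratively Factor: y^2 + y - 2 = (y + 2)*(y - 1)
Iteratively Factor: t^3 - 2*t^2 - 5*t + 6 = (t - 3)*(t^2 + t - 2) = (t - 3)*(t + 2)*(t - 1)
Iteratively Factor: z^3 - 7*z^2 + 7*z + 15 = (z - 5)*(z^2 - 2*z - 3) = (z - 5)*(z - 3)*(z + 1)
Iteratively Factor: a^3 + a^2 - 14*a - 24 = (a + 3)*(a^2 - 2*a - 8) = (a + 2)*(a + 3)*(a - 4)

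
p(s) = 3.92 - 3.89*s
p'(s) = -3.89000000000000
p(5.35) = -16.89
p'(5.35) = -3.89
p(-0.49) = 5.83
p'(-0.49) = -3.89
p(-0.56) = 6.10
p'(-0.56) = -3.89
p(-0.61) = 6.29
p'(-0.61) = -3.89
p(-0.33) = 5.20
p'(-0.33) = -3.89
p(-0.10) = 4.31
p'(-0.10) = -3.89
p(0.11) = 3.49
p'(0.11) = -3.89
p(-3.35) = 16.95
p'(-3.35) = -3.89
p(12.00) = -42.76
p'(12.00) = -3.89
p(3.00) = -7.75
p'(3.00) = -3.89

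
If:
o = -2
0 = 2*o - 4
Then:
No Solution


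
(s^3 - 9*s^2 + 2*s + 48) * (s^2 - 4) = s^5 - 9*s^4 - 2*s^3 + 84*s^2 - 8*s - 192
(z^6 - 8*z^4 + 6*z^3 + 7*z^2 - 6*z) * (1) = z^6 - 8*z^4 + 6*z^3 + 7*z^2 - 6*z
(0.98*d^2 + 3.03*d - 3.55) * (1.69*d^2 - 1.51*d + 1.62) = 1.6562*d^4 + 3.6409*d^3 - 8.9872*d^2 + 10.2691*d - 5.751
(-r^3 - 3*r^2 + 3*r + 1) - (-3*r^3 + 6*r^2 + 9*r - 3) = 2*r^3 - 9*r^2 - 6*r + 4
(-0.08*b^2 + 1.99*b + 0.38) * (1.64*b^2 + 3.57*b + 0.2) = -0.1312*b^4 + 2.978*b^3 + 7.7115*b^2 + 1.7546*b + 0.076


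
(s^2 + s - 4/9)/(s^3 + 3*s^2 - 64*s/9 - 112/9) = (3*s - 1)/(3*s^2 + 5*s - 28)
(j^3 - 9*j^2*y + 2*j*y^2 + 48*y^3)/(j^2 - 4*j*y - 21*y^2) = (-j^3 + 9*j^2*y - 2*j*y^2 - 48*y^3)/(-j^2 + 4*j*y + 21*y^2)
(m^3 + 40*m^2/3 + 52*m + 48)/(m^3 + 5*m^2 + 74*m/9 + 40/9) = 3*(m^2 + 12*m + 36)/(3*m^2 + 11*m + 10)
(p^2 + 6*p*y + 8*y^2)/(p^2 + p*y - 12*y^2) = (-p - 2*y)/(-p + 3*y)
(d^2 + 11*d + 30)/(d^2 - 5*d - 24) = (d^2 + 11*d + 30)/(d^2 - 5*d - 24)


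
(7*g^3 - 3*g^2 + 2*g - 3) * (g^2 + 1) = 7*g^5 - 3*g^4 + 9*g^3 - 6*g^2 + 2*g - 3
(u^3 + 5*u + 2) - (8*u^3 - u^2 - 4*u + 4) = -7*u^3 + u^2 + 9*u - 2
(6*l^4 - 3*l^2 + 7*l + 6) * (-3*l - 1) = -18*l^5 - 6*l^4 + 9*l^3 - 18*l^2 - 25*l - 6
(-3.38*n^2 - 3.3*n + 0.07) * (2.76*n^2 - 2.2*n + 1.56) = -9.3288*n^4 - 1.672*n^3 + 2.1804*n^2 - 5.302*n + 0.1092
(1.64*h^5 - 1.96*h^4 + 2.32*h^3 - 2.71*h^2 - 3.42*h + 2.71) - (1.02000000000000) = 1.64*h^5 - 1.96*h^4 + 2.32*h^3 - 2.71*h^2 - 3.42*h + 1.69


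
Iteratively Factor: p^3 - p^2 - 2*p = (p - 2)*(p^2 + p) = p*(p - 2)*(p + 1)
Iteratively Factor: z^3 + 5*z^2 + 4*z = (z + 1)*(z^2 + 4*z) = (z + 1)*(z + 4)*(z)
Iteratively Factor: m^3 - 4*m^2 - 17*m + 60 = (m + 4)*(m^2 - 8*m + 15) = (m - 3)*(m + 4)*(m - 5)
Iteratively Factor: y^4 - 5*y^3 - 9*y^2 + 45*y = (y - 3)*(y^3 - 2*y^2 - 15*y) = (y - 5)*(y - 3)*(y^2 + 3*y) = y*(y - 5)*(y - 3)*(y + 3)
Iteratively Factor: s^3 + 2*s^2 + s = (s)*(s^2 + 2*s + 1) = s*(s + 1)*(s + 1)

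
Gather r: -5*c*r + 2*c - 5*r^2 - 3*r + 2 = 2*c - 5*r^2 + r*(-5*c - 3) + 2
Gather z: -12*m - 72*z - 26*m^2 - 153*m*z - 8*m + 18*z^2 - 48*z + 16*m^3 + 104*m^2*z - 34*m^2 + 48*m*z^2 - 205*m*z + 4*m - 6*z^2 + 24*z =16*m^3 - 60*m^2 - 16*m + z^2*(48*m + 12) + z*(104*m^2 - 358*m - 96)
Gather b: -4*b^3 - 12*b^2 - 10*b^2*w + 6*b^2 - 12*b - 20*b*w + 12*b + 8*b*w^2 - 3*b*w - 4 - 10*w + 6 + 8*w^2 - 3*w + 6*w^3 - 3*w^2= -4*b^3 + b^2*(-10*w - 6) + b*(8*w^2 - 23*w) + 6*w^3 + 5*w^2 - 13*w + 2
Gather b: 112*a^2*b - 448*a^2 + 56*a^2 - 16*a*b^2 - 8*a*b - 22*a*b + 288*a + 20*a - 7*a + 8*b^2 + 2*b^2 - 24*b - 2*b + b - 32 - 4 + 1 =-392*a^2 + 301*a + b^2*(10 - 16*a) + b*(112*a^2 - 30*a - 25) - 35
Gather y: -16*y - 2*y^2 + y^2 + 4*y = -y^2 - 12*y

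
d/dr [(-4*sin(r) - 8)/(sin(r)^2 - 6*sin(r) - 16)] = 4*cos(r)/(sin(r) - 8)^2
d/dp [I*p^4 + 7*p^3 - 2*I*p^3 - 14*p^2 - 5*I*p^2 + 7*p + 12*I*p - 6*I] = 4*I*p^3 + p^2*(21 - 6*I) + p*(-28 - 10*I) + 7 + 12*I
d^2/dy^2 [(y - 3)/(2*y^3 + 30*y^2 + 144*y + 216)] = 3*(y^3 - 3*y^2 - 69*y - 171)/(y^7 + 33*y^6 + 459*y^5 + 3483*y^4 + 15552*y^3 + 40824*y^2 + 58320*y + 34992)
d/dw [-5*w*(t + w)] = -5*t - 10*w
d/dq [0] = 0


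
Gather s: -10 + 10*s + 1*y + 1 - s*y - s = s*(9 - y) + y - 9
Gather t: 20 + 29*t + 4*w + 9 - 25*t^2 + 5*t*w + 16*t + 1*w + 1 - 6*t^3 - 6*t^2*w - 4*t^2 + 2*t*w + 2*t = -6*t^3 + t^2*(-6*w - 29) + t*(7*w + 47) + 5*w + 30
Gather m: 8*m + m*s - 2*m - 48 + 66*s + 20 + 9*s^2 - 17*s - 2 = m*(s + 6) + 9*s^2 + 49*s - 30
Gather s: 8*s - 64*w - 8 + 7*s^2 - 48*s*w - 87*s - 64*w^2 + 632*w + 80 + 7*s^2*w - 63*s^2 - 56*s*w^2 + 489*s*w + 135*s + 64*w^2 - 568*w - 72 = s^2*(7*w - 56) + s*(-56*w^2 + 441*w + 56)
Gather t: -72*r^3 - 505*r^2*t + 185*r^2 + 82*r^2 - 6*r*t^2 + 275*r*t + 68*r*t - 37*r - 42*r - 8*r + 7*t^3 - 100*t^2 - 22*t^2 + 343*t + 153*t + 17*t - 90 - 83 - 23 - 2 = -72*r^3 + 267*r^2 - 87*r + 7*t^3 + t^2*(-6*r - 122) + t*(-505*r^2 + 343*r + 513) - 198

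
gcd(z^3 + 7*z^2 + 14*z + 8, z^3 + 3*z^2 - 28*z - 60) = z + 2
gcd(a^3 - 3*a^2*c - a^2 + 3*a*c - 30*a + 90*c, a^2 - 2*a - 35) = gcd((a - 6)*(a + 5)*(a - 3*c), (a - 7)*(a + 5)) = a + 5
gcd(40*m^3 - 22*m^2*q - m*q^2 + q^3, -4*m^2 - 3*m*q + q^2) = -4*m + q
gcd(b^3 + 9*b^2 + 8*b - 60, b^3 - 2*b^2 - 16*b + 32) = b - 2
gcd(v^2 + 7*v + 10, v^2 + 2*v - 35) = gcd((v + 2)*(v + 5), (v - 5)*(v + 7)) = 1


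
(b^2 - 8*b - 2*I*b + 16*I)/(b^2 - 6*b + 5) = (b^2 - 8*b - 2*I*b + 16*I)/(b^2 - 6*b + 5)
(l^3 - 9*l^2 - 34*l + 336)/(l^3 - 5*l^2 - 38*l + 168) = (l - 8)/(l - 4)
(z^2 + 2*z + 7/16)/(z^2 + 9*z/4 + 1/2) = (z + 7/4)/(z + 2)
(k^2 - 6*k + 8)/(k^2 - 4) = (k - 4)/(k + 2)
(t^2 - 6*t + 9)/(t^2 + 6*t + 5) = (t^2 - 6*t + 9)/(t^2 + 6*t + 5)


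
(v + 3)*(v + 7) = v^2 + 10*v + 21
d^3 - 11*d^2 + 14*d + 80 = (d - 8)*(d - 5)*(d + 2)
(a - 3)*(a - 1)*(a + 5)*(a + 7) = a^4 + 8*a^3 - 10*a^2 - 104*a + 105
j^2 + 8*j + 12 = (j + 2)*(j + 6)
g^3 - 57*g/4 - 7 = (g - 4)*(g + 1/2)*(g + 7/2)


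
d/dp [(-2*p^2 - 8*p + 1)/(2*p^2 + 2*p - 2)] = (3*p^2 + p + 7/2)/(p^4 + 2*p^3 - p^2 - 2*p + 1)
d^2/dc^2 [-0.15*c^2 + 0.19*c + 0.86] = -0.300000000000000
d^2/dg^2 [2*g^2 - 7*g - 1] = 4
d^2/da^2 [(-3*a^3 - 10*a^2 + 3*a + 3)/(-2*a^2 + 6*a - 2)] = (51*a^3 - 66*a^2 + 45*a - 23)/(a^6 - 9*a^5 + 30*a^4 - 45*a^3 + 30*a^2 - 9*a + 1)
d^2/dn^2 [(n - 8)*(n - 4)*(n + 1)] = 6*n - 22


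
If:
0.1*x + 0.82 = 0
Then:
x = -8.20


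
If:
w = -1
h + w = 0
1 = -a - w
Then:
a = 0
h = 1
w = -1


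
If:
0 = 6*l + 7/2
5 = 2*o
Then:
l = -7/12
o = 5/2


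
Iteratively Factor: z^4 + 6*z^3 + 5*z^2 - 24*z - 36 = (z + 2)*(z^3 + 4*z^2 - 3*z - 18) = (z + 2)*(z + 3)*(z^2 + z - 6) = (z + 2)*(z + 3)^2*(z - 2)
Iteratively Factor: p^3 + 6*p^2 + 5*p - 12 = (p - 1)*(p^2 + 7*p + 12) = (p - 1)*(p + 4)*(p + 3)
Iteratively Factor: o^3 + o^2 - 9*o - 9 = (o + 1)*(o^2 - 9) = (o + 1)*(o + 3)*(o - 3)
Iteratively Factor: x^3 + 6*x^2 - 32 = (x + 4)*(x^2 + 2*x - 8) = (x - 2)*(x + 4)*(x + 4)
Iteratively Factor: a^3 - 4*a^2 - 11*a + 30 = (a + 3)*(a^2 - 7*a + 10) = (a - 2)*(a + 3)*(a - 5)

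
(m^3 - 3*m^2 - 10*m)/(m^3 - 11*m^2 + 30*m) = (m + 2)/(m - 6)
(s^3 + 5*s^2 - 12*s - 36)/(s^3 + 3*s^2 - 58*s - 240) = (s^2 - s - 6)/(s^2 - 3*s - 40)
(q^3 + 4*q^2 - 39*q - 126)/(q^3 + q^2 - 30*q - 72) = (q + 7)/(q + 4)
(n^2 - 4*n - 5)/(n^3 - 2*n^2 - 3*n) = (n - 5)/(n*(n - 3))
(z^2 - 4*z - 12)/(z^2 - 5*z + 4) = (z^2 - 4*z - 12)/(z^2 - 5*z + 4)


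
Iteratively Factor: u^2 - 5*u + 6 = (u - 3)*(u - 2)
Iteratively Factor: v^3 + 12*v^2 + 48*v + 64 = (v + 4)*(v^2 + 8*v + 16) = (v + 4)^2*(v + 4)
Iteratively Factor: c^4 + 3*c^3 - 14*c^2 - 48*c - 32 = (c + 1)*(c^3 + 2*c^2 - 16*c - 32) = (c + 1)*(c + 4)*(c^2 - 2*c - 8) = (c + 1)*(c + 2)*(c + 4)*(c - 4)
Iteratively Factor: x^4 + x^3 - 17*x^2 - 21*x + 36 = (x + 3)*(x^3 - 2*x^2 - 11*x + 12) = (x - 4)*(x + 3)*(x^2 + 2*x - 3) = (x - 4)*(x + 3)^2*(x - 1)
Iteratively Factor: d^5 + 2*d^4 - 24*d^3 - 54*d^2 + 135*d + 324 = (d - 4)*(d^4 + 6*d^3 - 54*d - 81) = (d - 4)*(d - 3)*(d^3 + 9*d^2 + 27*d + 27) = (d - 4)*(d - 3)*(d + 3)*(d^2 + 6*d + 9) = (d - 4)*(d - 3)*(d + 3)^2*(d + 3)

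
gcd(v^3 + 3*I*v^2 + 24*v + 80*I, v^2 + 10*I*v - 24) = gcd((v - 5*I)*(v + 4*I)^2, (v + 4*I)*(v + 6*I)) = v + 4*I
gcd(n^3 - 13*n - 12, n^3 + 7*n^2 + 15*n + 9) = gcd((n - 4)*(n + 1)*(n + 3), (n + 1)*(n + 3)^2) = n^2 + 4*n + 3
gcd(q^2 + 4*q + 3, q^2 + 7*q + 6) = q + 1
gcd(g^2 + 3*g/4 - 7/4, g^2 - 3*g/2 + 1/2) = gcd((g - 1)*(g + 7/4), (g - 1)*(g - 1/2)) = g - 1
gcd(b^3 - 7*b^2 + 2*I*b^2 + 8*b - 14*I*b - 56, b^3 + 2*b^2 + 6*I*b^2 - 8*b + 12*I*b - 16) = b + 4*I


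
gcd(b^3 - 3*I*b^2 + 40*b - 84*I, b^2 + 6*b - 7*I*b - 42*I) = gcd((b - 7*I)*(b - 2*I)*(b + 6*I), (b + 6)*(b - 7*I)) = b - 7*I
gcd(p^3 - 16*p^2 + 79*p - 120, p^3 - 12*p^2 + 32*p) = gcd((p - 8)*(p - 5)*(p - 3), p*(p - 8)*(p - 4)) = p - 8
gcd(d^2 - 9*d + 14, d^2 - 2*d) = d - 2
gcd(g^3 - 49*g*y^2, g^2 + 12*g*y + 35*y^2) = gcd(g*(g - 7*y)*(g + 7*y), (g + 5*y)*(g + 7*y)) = g + 7*y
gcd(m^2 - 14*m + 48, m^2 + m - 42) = m - 6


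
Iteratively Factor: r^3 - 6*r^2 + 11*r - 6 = (r - 3)*(r^2 - 3*r + 2) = (r - 3)*(r - 1)*(r - 2)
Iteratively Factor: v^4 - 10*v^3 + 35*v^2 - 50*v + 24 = (v - 3)*(v^3 - 7*v^2 + 14*v - 8) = (v - 3)*(v - 1)*(v^2 - 6*v + 8) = (v - 3)*(v - 2)*(v - 1)*(v - 4)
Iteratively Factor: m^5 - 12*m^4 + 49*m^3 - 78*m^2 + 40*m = (m)*(m^4 - 12*m^3 + 49*m^2 - 78*m + 40) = m*(m - 4)*(m^3 - 8*m^2 + 17*m - 10) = m*(m - 5)*(m - 4)*(m^2 - 3*m + 2) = m*(m - 5)*(m - 4)*(m - 1)*(m - 2)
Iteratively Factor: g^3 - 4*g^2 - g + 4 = (g + 1)*(g^2 - 5*g + 4) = (g - 4)*(g + 1)*(g - 1)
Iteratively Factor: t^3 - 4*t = (t)*(t^2 - 4) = t*(t + 2)*(t - 2)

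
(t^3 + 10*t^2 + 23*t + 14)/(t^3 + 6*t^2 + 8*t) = (t^2 + 8*t + 7)/(t*(t + 4))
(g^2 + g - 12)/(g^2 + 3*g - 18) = (g + 4)/(g + 6)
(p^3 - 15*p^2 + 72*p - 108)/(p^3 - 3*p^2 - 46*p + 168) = (p^2 - 9*p + 18)/(p^2 + 3*p - 28)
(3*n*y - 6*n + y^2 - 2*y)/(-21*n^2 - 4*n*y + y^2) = (y - 2)/(-7*n + y)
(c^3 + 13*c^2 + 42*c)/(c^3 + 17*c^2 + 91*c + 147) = c*(c + 6)/(c^2 + 10*c + 21)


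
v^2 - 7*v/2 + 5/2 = (v - 5/2)*(v - 1)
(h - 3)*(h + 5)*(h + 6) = h^3 + 8*h^2 - 3*h - 90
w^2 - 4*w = w*(w - 4)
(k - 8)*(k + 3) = k^2 - 5*k - 24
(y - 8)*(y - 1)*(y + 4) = y^3 - 5*y^2 - 28*y + 32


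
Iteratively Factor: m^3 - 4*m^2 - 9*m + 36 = (m - 3)*(m^2 - m - 12) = (m - 4)*(m - 3)*(m + 3)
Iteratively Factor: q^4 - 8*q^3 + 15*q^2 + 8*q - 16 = (q - 1)*(q^3 - 7*q^2 + 8*q + 16) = (q - 1)*(q + 1)*(q^2 - 8*q + 16) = (q - 4)*(q - 1)*(q + 1)*(q - 4)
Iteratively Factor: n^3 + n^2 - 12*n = (n)*(n^2 + n - 12) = n*(n + 4)*(n - 3)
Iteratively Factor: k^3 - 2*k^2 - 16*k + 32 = (k + 4)*(k^2 - 6*k + 8) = (k - 2)*(k + 4)*(k - 4)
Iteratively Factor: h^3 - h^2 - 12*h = (h)*(h^2 - h - 12) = h*(h - 4)*(h + 3)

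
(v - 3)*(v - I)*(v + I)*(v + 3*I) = v^4 - 3*v^3 + 3*I*v^3 + v^2 - 9*I*v^2 - 3*v + 3*I*v - 9*I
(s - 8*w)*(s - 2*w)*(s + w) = s^3 - 9*s^2*w + 6*s*w^2 + 16*w^3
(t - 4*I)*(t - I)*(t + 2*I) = t^3 - 3*I*t^2 + 6*t - 8*I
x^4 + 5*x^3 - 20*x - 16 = (x - 2)*(x + 1)*(x + 2)*(x + 4)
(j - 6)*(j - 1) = j^2 - 7*j + 6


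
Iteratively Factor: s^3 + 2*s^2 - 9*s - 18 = (s + 3)*(s^2 - s - 6) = (s - 3)*(s + 3)*(s + 2)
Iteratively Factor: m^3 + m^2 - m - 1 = (m + 1)*(m^2 - 1) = (m + 1)^2*(m - 1)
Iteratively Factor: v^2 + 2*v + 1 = (v + 1)*(v + 1)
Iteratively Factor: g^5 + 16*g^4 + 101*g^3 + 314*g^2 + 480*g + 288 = (g + 2)*(g^4 + 14*g^3 + 73*g^2 + 168*g + 144) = (g + 2)*(g + 3)*(g^3 + 11*g^2 + 40*g + 48) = (g + 2)*(g + 3)*(g + 4)*(g^2 + 7*g + 12) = (g + 2)*(g + 3)^2*(g + 4)*(g + 4)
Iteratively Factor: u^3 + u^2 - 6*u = (u - 2)*(u^2 + 3*u) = u*(u - 2)*(u + 3)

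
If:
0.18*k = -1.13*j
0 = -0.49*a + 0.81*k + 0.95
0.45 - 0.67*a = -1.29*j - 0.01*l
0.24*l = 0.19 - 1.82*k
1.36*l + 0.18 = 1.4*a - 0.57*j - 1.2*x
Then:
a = 0.94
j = 0.10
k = -0.61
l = 5.38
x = -5.20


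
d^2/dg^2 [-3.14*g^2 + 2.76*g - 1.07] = -6.28000000000000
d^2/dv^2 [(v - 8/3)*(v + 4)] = 2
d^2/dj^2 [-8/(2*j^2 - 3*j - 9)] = 16*(-4*j^2 + 6*j + (4*j - 3)^2 + 18)/(-2*j^2 + 3*j + 9)^3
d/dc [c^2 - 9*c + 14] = 2*c - 9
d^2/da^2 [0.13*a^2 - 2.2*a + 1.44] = 0.260000000000000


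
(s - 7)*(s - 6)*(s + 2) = s^3 - 11*s^2 + 16*s + 84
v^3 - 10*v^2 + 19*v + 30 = (v - 6)*(v - 5)*(v + 1)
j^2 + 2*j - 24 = (j - 4)*(j + 6)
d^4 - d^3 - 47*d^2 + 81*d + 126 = (d - 6)*(d - 3)*(d + 1)*(d + 7)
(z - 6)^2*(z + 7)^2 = z^4 + 2*z^3 - 83*z^2 - 84*z + 1764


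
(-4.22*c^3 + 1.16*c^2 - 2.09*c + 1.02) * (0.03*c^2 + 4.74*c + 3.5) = -0.1266*c^5 - 19.968*c^4 - 9.3343*c^3 - 5.816*c^2 - 2.4802*c + 3.57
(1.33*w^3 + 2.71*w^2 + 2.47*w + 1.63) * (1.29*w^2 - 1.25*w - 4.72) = 1.7157*w^5 + 1.8334*w^4 - 6.4788*w^3 - 13.776*w^2 - 13.6959*w - 7.6936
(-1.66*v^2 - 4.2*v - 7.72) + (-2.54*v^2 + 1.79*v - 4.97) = -4.2*v^2 - 2.41*v - 12.69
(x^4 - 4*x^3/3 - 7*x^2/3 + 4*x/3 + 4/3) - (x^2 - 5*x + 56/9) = x^4 - 4*x^3/3 - 10*x^2/3 + 19*x/3 - 44/9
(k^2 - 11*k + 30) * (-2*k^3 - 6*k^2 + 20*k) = -2*k^5 + 16*k^4 + 26*k^3 - 400*k^2 + 600*k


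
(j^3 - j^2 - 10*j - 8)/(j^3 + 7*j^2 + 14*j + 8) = (j - 4)/(j + 4)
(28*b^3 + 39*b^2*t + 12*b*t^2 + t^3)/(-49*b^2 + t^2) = (4*b^2 + 5*b*t + t^2)/(-7*b + t)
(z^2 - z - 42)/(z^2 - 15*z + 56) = (z + 6)/(z - 8)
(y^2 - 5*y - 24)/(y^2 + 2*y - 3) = (y - 8)/(y - 1)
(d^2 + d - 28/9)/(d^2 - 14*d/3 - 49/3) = (d - 4/3)/(d - 7)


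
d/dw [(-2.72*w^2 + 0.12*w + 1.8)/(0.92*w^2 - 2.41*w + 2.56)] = (6.4448*w^2 - 17.2384*w + 4.6452)/(0.8464*w^4 - 4.4344*w^3 + 10.5185*w^2 - 12.3392*w + 6.5536)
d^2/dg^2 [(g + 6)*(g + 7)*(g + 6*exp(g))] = 6*g^2*exp(g) + 102*g*exp(g) + 6*g + 420*exp(g) + 26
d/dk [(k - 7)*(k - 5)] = 2*k - 12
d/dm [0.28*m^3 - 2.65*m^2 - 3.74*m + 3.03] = 0.84*m^2 - 5.3*m - 3.74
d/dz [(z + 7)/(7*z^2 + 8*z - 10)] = (7*z^2 + 8*z - 2*(z + 7)*(7*z + 4) - 10)/(7*z^2 + 8*z - 10)^2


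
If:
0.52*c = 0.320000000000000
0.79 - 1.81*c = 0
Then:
No Solution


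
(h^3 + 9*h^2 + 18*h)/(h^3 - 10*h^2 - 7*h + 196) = h*(h^2 + 9*h + 18)/(h^3 - 10*h^2 - 7*h + 196)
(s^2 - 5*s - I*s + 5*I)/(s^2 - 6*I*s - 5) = (s - 5)/(s - 5*I)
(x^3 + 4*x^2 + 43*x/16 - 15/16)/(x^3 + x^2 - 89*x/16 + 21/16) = (4*x + 5)/(4*x - 7)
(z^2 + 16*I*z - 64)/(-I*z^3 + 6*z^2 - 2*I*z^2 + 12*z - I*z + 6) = (I*z^2 - 16*z - 64*I)/(z^3 + z^2*(2 + 6*I) + z*(1 + 12*I) + 6*I)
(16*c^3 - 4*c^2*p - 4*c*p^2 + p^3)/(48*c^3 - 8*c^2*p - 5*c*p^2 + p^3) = (-4*c^2 + p^2)/(-12*c^2 - c*p + p^2)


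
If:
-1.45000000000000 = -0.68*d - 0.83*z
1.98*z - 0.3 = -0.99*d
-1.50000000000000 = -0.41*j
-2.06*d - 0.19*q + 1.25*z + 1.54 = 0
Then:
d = 5.00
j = 3.66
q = -61.52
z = -2.35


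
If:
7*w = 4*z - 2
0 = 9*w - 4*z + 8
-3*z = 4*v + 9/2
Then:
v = 39/16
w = -3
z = -19/4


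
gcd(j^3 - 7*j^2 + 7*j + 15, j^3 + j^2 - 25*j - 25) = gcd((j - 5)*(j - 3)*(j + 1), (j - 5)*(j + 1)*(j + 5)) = j^2 - 4*j - 5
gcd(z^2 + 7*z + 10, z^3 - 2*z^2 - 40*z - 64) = z + 2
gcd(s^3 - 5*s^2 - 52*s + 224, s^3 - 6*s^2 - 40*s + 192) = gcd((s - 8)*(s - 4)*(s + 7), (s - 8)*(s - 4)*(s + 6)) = s^2 - 12*s + 32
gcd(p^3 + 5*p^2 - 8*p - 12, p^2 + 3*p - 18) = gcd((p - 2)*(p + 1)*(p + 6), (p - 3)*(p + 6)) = p + 6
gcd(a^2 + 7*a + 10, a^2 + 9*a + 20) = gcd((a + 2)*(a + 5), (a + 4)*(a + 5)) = a + 5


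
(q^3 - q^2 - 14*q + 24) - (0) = q^3 - q^2 - 14*q + 24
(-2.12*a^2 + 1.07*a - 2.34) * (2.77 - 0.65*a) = 1.378*a^3 - 6.5679*a^2 + 4.4849*a - 6.4818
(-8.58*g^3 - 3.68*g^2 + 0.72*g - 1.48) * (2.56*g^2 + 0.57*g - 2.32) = -21.9648*g^5 - 14.3114*g^4 + 19.6512*g^3 + 5.1592*g^2 - 2.514*g + 3.4336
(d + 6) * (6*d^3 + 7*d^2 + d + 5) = 6*d^4 + 43*d^3 + 43*d^2 + 11*d + 30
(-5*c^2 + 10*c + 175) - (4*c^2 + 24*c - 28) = -9*c^2 - 14*c + 203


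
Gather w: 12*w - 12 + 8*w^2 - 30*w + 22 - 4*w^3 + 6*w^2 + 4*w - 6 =-4*w^3 + 14*w^2 - 14*w + 4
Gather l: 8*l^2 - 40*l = 8*l^2 - 40*l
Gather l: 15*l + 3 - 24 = 15*l - 21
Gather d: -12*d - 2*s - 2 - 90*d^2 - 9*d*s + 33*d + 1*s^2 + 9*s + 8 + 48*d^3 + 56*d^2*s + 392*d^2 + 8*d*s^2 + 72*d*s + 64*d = 48*d^3 + d^2*(56*s + 302) + d*(8*s^2 + 63*s + 85) + s^2 + 7*s + 6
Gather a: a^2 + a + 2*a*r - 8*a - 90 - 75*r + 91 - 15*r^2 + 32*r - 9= a^2 + a*(2*r - 7) - 15*r^2 - 43*r - 8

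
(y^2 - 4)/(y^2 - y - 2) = (y + 2)/(y + 1)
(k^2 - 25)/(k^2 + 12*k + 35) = (k - 5)/(k + 7)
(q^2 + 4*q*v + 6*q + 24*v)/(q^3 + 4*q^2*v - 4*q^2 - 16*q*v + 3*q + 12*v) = (q + 6)/(q^2 - 4*q + 3)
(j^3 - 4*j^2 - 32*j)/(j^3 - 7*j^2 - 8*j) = (j + 4)/(j + 1)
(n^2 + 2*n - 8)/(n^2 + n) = (n^2 + 2*n - 8)/(n*(n + 1))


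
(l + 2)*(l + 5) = l^2 + 7*l + 10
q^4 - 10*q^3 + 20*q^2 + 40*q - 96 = (q - 6)*(q - 4)*(q - 2)*(q + 2)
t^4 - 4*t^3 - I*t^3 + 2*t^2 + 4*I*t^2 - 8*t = t*(t - 4)*(t - 2*I)*(t + I)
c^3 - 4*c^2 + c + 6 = (c - 3)*(c - 2)*(c + 1)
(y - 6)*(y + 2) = y^2 - 4*y - 12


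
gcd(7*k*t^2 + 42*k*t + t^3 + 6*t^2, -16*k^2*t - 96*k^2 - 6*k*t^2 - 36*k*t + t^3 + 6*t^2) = t + 6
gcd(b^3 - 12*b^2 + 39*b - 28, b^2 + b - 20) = b - 4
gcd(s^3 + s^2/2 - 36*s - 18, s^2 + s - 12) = 1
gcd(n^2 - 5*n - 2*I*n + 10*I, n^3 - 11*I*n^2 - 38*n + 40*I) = n - 2*I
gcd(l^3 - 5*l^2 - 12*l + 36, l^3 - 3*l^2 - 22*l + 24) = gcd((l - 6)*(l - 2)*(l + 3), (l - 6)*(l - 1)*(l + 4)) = l - 6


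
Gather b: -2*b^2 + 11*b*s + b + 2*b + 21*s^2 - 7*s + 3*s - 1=-2*b^2 + b*(11*s + 3) + 21*s^2 - 4*s - 1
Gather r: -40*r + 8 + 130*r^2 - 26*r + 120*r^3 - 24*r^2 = 120*r^3 + 106*r^2 - 66*r + 8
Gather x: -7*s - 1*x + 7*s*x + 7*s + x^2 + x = 7*s*x + x^2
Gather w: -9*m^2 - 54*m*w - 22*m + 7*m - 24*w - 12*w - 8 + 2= -9*m^2 - 15*m + w*(-54*m - 36) - 6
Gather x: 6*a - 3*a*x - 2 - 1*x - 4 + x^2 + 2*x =6*a + x^2 + x*(1 - 3*a) - 6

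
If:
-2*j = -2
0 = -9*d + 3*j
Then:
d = 1/3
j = 1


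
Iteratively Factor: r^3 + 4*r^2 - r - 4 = (r - 1)*(r^2 + 5*r + 4) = (r - 1)*(r + 4)*(r + 1)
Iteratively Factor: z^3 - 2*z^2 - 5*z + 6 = (z + 2)*(z^2 - 4*z + 3) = (z - 1)*(z + 2)*(z - 3)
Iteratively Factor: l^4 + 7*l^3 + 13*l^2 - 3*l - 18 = (l + 3)*(l^3 + 4*l^2 + l - 6) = (l + 2)*(l + 3)*(l^2 + 2*l - 3) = (l + 2)*(l + 3)^2*(l - 1)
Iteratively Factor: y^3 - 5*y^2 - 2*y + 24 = (y + 2)*(y^2 - 7*y + 12) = (y - 4)*(y + 2)*(y - 3)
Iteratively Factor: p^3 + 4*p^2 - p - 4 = (p + 1)*(p^2 + 3*p - 4) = (p - 1)*(p + 1)*(p + 4)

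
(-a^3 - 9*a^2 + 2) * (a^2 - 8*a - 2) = -a^5 - a^4 + 74*a^3 + 20*a^2 - 16*a - 4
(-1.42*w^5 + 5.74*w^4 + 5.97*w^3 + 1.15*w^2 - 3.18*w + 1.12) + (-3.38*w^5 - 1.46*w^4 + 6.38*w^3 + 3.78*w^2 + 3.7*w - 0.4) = -4.8*w^5 + 4.28*w^4 + 12.35*w^3 + 4.93*w^2 + 0.52*w + 0.72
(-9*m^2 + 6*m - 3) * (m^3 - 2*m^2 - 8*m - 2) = -9*m^5 + 24*m^4 + 57*m^3 - 24*m^2 + 12*m + 6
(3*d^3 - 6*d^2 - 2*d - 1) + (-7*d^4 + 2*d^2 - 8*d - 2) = -7*d^4 + 3*d^3 - 4*d^2 - 10*d - 3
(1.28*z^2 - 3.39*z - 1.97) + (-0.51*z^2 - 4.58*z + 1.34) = 0.77*z^2 - 7.97*z - 0.63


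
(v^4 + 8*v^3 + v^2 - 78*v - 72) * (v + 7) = v^5 + 15*v^4 + 57*v^3 - 71*v^2 - 618*v - 504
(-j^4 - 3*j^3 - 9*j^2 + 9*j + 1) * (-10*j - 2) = 10*j^5 + 32*j^4 + 96*j^3 - 72*j^2 - 28*j - 2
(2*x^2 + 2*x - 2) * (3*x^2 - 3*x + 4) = 6*x^4 - 4*x^2 + 14*x - 8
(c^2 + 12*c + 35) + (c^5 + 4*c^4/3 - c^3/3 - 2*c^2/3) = c^5 + 4*c^4/3 - c^3/3 + c^2/3 + 12*c + 35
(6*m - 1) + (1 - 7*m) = -m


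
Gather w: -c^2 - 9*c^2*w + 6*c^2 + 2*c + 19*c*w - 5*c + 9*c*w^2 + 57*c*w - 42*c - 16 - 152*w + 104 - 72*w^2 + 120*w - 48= 5*c^2 - 45*c + w^2*(9*c - 72) + w*(-9*c^2 + 76*c - 32) + 40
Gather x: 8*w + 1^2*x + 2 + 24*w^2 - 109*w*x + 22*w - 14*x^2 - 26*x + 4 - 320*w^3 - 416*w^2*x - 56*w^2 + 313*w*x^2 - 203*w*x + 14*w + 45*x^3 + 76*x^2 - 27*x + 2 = -320*w^3 - 32*w^2 + 44*w + 45*x^3 + x^2*(313*w + 62) + x*(-416*w^2 - 312*w - 52) + 8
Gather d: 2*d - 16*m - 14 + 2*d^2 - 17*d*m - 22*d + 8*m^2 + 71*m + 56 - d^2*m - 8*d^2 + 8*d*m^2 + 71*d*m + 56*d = d^2*(-m - 6) + d*(8*m^2 + 54*m + 36) + 8*m^2 + 55*m + 42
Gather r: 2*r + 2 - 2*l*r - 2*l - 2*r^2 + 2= -2*l - 2*r^2 + r*(2 - 2*l) + 4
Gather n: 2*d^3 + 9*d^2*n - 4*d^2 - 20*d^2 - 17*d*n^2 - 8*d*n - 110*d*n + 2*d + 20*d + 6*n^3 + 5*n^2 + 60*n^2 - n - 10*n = 2*d^3 - 24*d^2 + 22*d + 6*n^3 + n^2*(65 - 17*d) + n*(9*d^2 - 118*d - 11)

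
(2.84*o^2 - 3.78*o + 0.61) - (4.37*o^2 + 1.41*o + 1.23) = -1.53*o^2 - 5.19*o - 0.62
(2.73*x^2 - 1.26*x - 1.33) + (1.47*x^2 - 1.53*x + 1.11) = 4.2*x^2 - 2.79*x - 0.22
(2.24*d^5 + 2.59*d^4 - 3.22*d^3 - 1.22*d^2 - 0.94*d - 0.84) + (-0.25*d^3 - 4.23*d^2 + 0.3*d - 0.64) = 2.24*d^5 + 2.59*d^4 - 3.47*d^3 - 5.45*d^2 - 0.64*d - 1.48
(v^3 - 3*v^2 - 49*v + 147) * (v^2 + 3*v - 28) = v^5 - 86*v^3 + 84*v^2 + 1813*v - 4116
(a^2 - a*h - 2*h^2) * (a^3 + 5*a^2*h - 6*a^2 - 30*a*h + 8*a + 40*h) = a^5 + 4*a^4*h - 6*a^4 - 7*a^3*h^2 - 24*a^3*h + 8*a^3 - 10*a^2*h^3 + 42*a^2*h^2 + 32*a^2*h + 60*a*h^3 - 56*a*h^2 - 80*h^3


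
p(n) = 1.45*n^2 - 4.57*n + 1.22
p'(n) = 2.9*n - 4.57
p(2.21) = -1.80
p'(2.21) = 1.84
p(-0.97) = 7.02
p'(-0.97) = -7.38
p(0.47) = -0.61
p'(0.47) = -3.21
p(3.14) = 1.17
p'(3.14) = 4.54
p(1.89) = -2.24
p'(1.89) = 0.91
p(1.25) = -2.23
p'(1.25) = -0.94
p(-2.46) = 21.24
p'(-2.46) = -11.70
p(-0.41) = 3.34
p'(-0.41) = -5.76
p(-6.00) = 80.84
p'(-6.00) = -21.97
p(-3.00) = 27.98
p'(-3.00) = -13.27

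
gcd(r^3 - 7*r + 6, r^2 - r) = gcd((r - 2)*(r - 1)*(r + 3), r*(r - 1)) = r - 1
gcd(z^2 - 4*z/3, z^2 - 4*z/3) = z^2 - 4*z/3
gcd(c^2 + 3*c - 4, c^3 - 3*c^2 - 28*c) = c + 4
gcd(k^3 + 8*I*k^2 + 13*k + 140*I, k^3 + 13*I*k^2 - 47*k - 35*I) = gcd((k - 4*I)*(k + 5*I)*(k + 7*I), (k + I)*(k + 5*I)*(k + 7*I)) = k^2 + 12*I*k - 35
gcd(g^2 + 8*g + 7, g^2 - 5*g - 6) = g + 1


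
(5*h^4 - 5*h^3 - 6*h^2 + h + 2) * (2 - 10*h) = -50*h^5 + 60*h^4 + 50*h^3 - 22*h^2 - 18*h + 4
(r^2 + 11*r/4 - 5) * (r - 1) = r^3 + 7*r^2/4 - 31*r/4 + 5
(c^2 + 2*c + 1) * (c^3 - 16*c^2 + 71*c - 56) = c^5 - 14*c^4 + 40*c^3 + 70*c^2 - 41*c - 56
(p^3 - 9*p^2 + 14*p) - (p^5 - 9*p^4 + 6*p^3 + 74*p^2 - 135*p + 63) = -p^5 + 9*p^4 - 5*p^3 - 83*p^2 + 149*p - 63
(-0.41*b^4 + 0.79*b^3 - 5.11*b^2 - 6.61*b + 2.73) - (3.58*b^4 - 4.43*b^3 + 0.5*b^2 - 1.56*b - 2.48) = -3.99*b^4 + 5.22*b^3 - 5.61*b^2 - 5.05*b + 5.21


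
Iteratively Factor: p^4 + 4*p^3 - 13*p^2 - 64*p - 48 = (p + 1)*(p^3 + 3*p^2 - 16*p - 48) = (p + 1)*(p + 4)*(p^2 - p - 12) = (p - 4)*(p + 1)*(p + 4)*(p + 3)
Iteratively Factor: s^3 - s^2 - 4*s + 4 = (s - 2)*(s^2 + s - 2) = (s - 2)*(s - 1)*(s + 2)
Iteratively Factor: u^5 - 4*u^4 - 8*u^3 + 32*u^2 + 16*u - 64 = (u + 2)*(u^4 - 6*u^3 + 4*u^2 + 24*u - 32) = (u - 4)*(u + 2)*(u^3 - 2*u^2 - 4*u + 8) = (u - 4)*(u - 2)*(u + 2)*(u^2 - 4) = (u - 4)*(u - 2)^2*(u + 2)*(u + 2)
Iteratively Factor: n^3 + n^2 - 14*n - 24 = (n + 2)*(n^2 - n - 12) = (n + 2)*(n + 3)*(n - 4)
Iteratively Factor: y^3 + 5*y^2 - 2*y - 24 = (y - 2)*(y^2 + 7*y + 12) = (y - 2)*(y + 4)*(y + 3)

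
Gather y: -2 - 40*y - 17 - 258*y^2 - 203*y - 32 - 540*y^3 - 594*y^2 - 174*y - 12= -540*y^3 - 852*y^2 - 417*y - 63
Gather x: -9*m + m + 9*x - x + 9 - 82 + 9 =-8*m + 8*x - 64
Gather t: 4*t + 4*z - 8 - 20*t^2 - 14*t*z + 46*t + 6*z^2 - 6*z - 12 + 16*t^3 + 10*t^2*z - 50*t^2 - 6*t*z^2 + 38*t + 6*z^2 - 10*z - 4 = 16*t^3 + t^2*(10*z - 70) + t*(-6*z^2 - 14*z + 88) + 12*z^2 - 12*z - 24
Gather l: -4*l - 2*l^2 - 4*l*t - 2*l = -2*l^2 + l*(-4*t - 6)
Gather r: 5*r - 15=5*r - 15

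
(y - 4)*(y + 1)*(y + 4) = y^3 + y^2 - 16*y - 16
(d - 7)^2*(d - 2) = d^3 - 16*d^2 + 77*d - 98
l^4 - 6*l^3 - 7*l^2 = l^2*(l - 7)*(l + 1)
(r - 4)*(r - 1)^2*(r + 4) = r^4 - 2*r^3 - 15*r^2 + 32*r - 16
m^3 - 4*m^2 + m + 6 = (m - 3)*(m - 2)*(m + 1)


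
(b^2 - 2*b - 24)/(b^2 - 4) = (b^2 - 2*b - 24)/(b^2 - 4)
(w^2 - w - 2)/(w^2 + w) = (w - 2)/w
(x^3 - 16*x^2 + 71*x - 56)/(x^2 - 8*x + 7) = x - 8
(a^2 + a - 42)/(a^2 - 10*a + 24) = (a + 7)/(a - 4)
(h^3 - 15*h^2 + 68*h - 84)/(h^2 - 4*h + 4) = (h^2 - 13*h + 42)/(h - 2)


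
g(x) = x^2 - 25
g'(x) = 2*x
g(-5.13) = 1.32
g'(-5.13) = -10.26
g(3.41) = -13.37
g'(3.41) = 6.82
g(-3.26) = -14.37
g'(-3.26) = -6.52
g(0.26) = -24.93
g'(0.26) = 0.52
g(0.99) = -24.02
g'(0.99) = 1.98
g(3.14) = -15.14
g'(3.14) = 6.28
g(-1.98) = -21.08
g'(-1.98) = -3.96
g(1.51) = -22.72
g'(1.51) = 3.02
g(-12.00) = 119.00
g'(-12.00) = -24.00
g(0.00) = -25.00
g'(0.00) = 0.00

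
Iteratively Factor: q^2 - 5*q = (q - 5)*(q)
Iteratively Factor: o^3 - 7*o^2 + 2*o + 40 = (o - 4)*(o^2 - 3*o - 10) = (o - 4)*(o + 2)*(o - 5)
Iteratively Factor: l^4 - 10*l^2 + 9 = (l + 3)*(l^3 - 3*l^2 - l + 3) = (l - 1)*(l + 3)*(l^2 - 2*l - 3) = (l - 3)*(l - 1)*(l + 3)*(l + 1)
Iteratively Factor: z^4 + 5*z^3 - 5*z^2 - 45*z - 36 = (z + 3)*(z^3 + 2*z^2 - 11*z - 12) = (z - 3)*(z + 3)*(z^2 + 5*z + 4) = (z - 3)*(z + 1)*(z + 3)*(z + 4)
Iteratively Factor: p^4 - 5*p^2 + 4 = (p - 1)*(p^3 + p^2 - 4*p - 4) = (p - 1)*(p + 1)*(p^2 - 4) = (p - 1)*(p + 1)*(p + 2)*(p - 2)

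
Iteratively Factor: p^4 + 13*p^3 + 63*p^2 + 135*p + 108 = (p + 4)*(p^3 + 9*p^2 + 27*p + 27) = (p + 3)*(p + 4)*(p^2 + 6*p + 9) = (p + 3)^2*(p + 4)*(p + 3)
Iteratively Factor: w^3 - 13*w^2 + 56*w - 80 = (w - 4)*(w^2 - 9*w + 20) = (w - 5)*(w - 4)*(w - 4)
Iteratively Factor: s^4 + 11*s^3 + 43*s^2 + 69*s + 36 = (s + 1)*(s^3 + 10*s^2 + 33*s + 36) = (s + 1)*(s + 3)*(s^2 + 7*s + 12) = (s + 1)*(s + 3)*(s + 4)*(s + 3)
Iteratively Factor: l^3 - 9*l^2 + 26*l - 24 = (l - 4)*(l^2 - 5*l + 6) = (l - 4)*(l - 3)*(l - 2)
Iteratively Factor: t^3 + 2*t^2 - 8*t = (t)*(t^2 + 2*t - 8) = t*(t + 4)*(t - 2)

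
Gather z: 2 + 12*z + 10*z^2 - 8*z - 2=10*z^2 + 4*z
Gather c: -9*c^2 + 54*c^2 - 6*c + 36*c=45*c^2 + 30*c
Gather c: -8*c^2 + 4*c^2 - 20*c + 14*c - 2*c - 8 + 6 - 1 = -4*c^2 - 8*c - 3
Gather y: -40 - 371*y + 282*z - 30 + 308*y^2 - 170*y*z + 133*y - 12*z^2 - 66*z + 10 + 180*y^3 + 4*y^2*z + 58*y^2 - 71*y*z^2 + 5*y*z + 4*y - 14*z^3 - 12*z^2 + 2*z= 180*y^3 + y^2*(4*z + 366) + y*(-71*z^2 - 165*z - 234) - 14*z^3 - 24*z^2 + 218*z - 60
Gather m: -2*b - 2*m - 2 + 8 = -2*b - 2*m + 6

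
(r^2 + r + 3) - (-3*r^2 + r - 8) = 4*r^2 + 11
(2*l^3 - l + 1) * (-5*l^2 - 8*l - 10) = -10*l^5 - 16*l^4 - 15*l^3 + 3*l^2 + 2*l - 10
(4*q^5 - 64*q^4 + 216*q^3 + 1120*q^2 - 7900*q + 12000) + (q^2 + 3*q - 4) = 4*q^5 - 64*q^4 + 216*q^3 + 1121*q^2 - 7897*q + 11996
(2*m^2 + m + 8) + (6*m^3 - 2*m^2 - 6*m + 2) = 6*m^3 - 5*m + 10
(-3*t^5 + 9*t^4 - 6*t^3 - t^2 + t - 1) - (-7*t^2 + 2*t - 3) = -3*t^5 + 9*t^4 - 6*t^3 + 6*t^2 - t + 2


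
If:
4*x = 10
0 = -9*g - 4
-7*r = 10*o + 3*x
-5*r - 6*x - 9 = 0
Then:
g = -4/9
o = 261/100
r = -24/5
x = 5/2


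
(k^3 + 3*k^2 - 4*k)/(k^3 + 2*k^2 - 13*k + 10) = k*(k + 4)/(k^2 + 3*k - 10)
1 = 1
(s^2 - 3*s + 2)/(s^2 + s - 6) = (s - 1)/(s + 3)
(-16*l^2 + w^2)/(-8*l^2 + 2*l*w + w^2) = (-4*l + w)/(-2*l + w)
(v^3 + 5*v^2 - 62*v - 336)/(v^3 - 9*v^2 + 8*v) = (v^2 + 13*v + 42)/(v*(v - 1))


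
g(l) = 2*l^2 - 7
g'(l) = 4*l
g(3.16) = 12.97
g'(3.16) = 12.64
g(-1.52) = -2.38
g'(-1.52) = -6.08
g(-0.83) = -5.62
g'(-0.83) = -3.32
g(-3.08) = 11.97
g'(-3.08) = -12.32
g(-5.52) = 53.94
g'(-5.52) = -22.08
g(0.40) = -6.68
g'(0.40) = 1.60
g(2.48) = 5.30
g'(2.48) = 9.92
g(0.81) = -5.69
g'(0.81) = 3.24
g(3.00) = 11.00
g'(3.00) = 12.00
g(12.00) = 281.00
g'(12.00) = 48.00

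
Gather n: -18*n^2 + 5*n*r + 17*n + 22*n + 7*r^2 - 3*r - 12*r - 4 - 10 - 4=-18*n^2 + n*(5*r + 39) + 7*r^2 - 15*r - 18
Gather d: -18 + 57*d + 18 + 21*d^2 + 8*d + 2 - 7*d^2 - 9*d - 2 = 14*d^2 + 56*d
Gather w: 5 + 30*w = 30*w + 5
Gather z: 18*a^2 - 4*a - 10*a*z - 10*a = 18*a^2 - 10*a*z - 14*a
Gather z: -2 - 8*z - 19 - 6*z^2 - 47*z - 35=-6*z^2 - 55*z - 56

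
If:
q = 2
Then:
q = 2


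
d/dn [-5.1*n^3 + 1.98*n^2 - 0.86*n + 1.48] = -15.3*n^2 + 3.96*n - 0.86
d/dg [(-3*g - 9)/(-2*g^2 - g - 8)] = 3*(2*g^2 + g - (g + 3)*(4*g + 1) + 8)/(2*g^2 + g + 8)^2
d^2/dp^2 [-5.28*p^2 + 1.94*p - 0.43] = -10.5600000000000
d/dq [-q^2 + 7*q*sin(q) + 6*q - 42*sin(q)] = 7*q*cos(q) - 2*q + 7*sin(q) - 42*cos(q) + 6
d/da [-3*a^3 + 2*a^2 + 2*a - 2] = -9*a^2 + 4*a + 2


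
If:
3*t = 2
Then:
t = 2/3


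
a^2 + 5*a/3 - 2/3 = (a - 1/3)*(a + 2)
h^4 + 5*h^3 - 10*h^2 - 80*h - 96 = (h - 4)*(h + 2)*(h + 3)*(h + 4)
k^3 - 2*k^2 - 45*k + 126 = (k - 6)*(k - 3)*(k + 7)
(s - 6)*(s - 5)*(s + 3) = s^3 - 8*s^2 - 3*s + 90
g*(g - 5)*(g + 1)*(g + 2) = g^4 - 2*g^3 - 13*g^2 - 10*g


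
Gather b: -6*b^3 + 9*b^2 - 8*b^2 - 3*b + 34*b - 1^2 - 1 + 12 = -6*b^3 + b^2 + 31*b + 10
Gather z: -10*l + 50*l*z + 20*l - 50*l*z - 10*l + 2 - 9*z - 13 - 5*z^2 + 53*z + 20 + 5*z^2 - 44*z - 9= 0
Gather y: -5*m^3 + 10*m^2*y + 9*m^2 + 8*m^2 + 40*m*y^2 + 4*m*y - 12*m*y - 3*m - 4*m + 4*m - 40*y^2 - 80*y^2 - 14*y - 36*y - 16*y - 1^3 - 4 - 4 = -5*m^3 + 17*m^2 - 3*m + y^2*(40*m - 120) + y*(10*m^2 - 8*m - 66) - 9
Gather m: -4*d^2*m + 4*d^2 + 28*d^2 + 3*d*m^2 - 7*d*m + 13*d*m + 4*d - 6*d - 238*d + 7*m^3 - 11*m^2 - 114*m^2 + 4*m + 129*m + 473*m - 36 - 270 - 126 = 32*d^2 - 240*d + 7*m^3 + m^2*(3*d - 125) + m*(-4*d^2 + 6*d + 606) - 432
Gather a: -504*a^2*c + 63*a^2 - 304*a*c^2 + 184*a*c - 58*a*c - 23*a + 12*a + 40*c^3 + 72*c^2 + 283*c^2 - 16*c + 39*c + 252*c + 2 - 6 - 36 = a^2*(63 - 504*c) + a*(-304*c^2 + 126*c - 11) + 40*c^3 + 355*c^2 + 275*c - 40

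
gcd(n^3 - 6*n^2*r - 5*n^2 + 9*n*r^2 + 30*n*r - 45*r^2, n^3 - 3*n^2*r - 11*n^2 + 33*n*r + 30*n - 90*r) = -n^2 + 3*n*r + 5*n - 15*r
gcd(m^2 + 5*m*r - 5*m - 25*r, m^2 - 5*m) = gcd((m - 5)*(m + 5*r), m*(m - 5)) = m - 5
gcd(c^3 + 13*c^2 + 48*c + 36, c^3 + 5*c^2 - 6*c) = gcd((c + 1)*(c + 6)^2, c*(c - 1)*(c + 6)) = c + 6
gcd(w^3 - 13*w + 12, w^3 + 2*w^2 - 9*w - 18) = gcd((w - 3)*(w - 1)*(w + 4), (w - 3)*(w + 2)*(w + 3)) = w - 3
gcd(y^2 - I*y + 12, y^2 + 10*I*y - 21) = y + 3*I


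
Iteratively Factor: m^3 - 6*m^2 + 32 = (m - 4)*(m^2 - 2*m - 8) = (m - 4)*(m + 2)*(m - 4)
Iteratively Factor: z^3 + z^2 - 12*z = (z)*(z^2 + z - 12) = z*(z + 4)*(z - 3)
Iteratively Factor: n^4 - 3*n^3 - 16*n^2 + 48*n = (n + 4)*(n^3 - 7*n^2 + 12*n) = (n - 3)*(n + 4)*(n^2 - 4*n) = (n - 4)*(n - 3)*(n + 4)*(n)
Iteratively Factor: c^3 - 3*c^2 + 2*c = (c - 2)*(c^2 - c) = c*(c - 2)*(c - 1)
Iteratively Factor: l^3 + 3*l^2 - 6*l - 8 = (l - 2)*(l^2 + 5*l + 4) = (l - 2)*(l + 1)*(l + 4)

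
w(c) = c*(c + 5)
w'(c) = 2*c + 5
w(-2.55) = -6.25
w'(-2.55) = -0.10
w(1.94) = 13.46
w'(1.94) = 8.88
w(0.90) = 5.31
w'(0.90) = 6.80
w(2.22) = 16.03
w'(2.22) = 9.44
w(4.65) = 44.87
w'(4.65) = 14.30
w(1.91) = 13.20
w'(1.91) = 8.82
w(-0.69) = -2.97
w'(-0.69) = 3.62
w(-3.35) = -5.53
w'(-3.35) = -1.70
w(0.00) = 0.00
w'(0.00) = 5.00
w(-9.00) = 36.00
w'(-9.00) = -13.00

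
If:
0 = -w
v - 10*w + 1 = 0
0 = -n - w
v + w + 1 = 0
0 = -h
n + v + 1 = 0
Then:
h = 0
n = 0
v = -1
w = 0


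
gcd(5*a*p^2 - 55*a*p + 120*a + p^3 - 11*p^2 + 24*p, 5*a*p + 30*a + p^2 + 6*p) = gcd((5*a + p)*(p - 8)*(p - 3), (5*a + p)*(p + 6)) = 5*a + p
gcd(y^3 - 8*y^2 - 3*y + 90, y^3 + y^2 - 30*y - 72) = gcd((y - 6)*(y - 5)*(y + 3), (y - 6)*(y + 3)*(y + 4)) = y^2 - 3*y - 18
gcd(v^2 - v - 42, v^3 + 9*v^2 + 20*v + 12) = v + 6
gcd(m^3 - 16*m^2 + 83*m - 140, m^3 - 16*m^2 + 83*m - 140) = m^3 - 16*m^2 + 83*m - 140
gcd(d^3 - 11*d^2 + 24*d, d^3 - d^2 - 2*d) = d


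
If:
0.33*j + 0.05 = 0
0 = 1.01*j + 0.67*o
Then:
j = -0.15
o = 0.23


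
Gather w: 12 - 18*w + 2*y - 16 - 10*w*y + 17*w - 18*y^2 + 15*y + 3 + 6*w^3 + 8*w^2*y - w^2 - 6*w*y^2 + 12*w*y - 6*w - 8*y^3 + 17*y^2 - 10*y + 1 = 6*w^3 + w^2*(8*y - 1) + w*(-6*y^2 + 2*y - 7) - 8*y^3 - y^2 + 7*y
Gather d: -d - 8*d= -9*d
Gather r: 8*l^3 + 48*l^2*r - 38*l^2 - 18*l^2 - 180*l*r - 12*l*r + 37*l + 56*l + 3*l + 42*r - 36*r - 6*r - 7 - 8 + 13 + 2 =8*l^3 - 56*l^2 + 96*l + r*(48*l^2 - 192*l)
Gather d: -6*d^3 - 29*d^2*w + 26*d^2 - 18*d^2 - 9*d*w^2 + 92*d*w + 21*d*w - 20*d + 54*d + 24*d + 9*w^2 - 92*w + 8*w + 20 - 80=-6*d^3 + d^2*(8 - 29*w) + d*(-9*w^2 + 113*w + 58) + 9*w^2 - 84*w - 60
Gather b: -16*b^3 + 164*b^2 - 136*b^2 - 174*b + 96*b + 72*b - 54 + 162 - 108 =-16*b^3 + 28*b^2 - 6*b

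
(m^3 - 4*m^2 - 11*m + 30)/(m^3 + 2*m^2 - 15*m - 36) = (m^2 - 7*m + 10)/(m^2 - m - 12)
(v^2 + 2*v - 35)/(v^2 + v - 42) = (v - 5)/(v - 6)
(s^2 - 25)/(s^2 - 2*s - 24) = (25 - s^2)/(-s^2 + 2*s + 24)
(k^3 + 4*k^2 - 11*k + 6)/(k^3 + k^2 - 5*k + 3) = (k + 6)/(k + 3)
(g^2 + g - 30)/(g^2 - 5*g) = (g + 6)/g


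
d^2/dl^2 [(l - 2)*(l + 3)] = 2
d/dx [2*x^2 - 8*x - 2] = 4*x - 8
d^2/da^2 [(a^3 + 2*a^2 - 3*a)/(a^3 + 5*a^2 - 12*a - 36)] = 6*(-a^6 + 9*a^5 + 81*a^4 + 279*a^3 + 576*a^2 + 756*a + 1296)/(a^9 + 15*a^8 + 39*a^7 - 343*a^6 - 1548*a^5 + 2052*a^4 + 15120*a^3 + 3888*a^2 - 46656*a - 46656)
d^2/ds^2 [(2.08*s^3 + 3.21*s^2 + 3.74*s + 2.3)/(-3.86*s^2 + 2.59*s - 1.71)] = (-2.8421709430404e-14*s^5 - 176.079516*s^3 - 23.214252*s^2 + 249.588816*s - 52.395394)/(57.512456*s^6 - 115.769892*s^5 + 154.114746*s^4 - 119.947303*s^3 + 68.273631*s^2 - 22.720257*s + 5.000211)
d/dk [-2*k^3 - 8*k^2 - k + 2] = -6*k^2 - 16*k - 1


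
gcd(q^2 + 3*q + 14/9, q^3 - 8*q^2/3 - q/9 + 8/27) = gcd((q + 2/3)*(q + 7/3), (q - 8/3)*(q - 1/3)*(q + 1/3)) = 1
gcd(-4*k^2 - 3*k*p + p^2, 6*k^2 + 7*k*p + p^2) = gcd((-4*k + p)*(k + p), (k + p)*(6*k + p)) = k + p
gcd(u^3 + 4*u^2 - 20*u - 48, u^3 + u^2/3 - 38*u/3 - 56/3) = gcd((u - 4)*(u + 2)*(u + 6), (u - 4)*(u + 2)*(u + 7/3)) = u^2 - 2*u - 8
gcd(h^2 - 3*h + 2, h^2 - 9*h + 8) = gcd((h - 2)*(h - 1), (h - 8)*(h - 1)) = h - 1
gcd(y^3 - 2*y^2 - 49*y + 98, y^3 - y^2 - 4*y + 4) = y - 2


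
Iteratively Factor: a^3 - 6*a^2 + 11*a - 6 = (a - 3)*(a^2 - 3*a + 2) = (a - 3)*(a - 1)*(a - 2)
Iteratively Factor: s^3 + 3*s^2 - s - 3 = (s + 1)*(s^2 + 2*s - 3) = (s - 1)*(s + 1)*(s + 3)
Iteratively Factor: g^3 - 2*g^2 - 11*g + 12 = (g - 1)*(g^2 - g - 12) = (g - 4)*(g - 1)*(g + 3)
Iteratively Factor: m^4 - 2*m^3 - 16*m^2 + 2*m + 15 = (m + 3)*(m^3 - 5*m^2 - m + 5) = (m - 5)*(m + 3)*(m^2 - 1) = (m - 5)*(m - 1)*(m + 3)*(m + 1)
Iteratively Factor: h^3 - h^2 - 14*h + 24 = (h - 2)*(h^2 + h - 12) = (h - 3)*(h - 2)*(h + 4)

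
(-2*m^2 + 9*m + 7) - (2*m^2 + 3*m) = -4*m^2 + 6*m + 7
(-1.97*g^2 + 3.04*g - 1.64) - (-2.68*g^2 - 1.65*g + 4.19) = 0.71*g^2 + 4.69*g - 5.83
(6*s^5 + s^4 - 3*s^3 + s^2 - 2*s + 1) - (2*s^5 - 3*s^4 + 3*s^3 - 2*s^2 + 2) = 4*s^5 + 4*s^4 - 6*s^3 + 3*s^2 - 2*s - 1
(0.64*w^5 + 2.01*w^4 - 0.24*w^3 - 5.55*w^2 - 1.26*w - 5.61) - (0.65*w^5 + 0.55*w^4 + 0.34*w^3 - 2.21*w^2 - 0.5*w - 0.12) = -0.01*w^5 + 1.46*w^4 - 0.58*w^3 - 3.34*w^2 - 0.76*w - 5.49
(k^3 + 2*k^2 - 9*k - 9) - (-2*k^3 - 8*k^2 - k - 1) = 3*k^3 + 10*k^2 - 8*k - 8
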